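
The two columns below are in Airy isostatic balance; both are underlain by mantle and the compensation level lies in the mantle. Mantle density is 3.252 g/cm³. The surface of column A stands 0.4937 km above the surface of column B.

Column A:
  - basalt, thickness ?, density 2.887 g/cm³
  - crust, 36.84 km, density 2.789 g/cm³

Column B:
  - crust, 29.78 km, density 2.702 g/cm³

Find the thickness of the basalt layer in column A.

Take the compensation level at the base of the deeper column (depth z_c below the surface of column A) and equate Σ ρ_i t_i down to z_c; mantle fills any gap and the z_c terms cancel.
Column A: x×2.887 + 36.84×2.789 + (z_c − 36.84 − x)×3.252
Column B: 0.4937×0 + 29.78×2.702 + (z_c − 0.4937 − 29.78)×3.252
The z_c×3.252 term appears on both sides and cancels. Collect the known terms of each column as K = Σ(ρt)_known − 3.252 × (depth of known layers): K_A = 102.74676 − 3.252×36.84 = −17.05692; K_B = 80.46556 − 3.252×(0.4937 + 29.78) = −17.9845124.
Balance: K_A − x×(3.252 − 2.887) = K_B, so x = (K_A − K_B)/(3.252 − 2.887) = 0.927592/0.365 = 2.54 km.

2.54 km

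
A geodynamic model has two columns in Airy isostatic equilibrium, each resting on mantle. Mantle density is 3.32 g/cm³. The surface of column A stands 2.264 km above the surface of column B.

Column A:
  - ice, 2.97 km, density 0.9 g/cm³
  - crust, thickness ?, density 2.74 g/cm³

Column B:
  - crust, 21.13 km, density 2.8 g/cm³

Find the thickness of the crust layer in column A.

Take the compensation level at the base of the deeper column (depth z_c below the surface of column A) and equate Σ ρ_i t_i down to z_c; mantle fills any gap and the z_c terms cancel.
Column A: 2.97×0.9 + x×2.74 + (z_c − 2.97 − x)×3.32
Column B: 2.264×0 + 21.13×2.8 + (z_c − 2.264 − 21.13)×3.32
The z_c×3.32 term appears on both sides and cancels. Collect the known terms of each column as K = Σ(ρt)_known − 3.32 × (depth of known layers): K_A = 2.673 − 3.32×2.97 = −7.1874; K_B = 59.164 − 3.32×(2.264 + 21.13) = −18.50408.
Balance: K_A − x×(3.32 − 2.74) = K_B, so x = (K_A − K_B)/(3.32 − 2.74) = 11.3167/0.58 = 19.5 km.

19.5 km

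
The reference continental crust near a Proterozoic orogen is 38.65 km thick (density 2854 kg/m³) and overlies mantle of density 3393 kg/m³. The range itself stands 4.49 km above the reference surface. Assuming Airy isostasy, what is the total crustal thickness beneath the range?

66.9 km

Root depth r = h ρ_c / (ρ_m − ρ_c) = 4.49 km × 2854 / 539 = 23.77 km.
Total thickness = T + h + r = 38.65 km + 4.49 km + 23.77 km = 66.9 km.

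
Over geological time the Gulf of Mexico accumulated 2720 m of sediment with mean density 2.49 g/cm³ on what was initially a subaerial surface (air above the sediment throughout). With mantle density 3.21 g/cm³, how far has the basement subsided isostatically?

Subaerial load: s = t ρ_sed / ρ_m = 2720 m × 2.49/3.21 = 2110 m.

2110 m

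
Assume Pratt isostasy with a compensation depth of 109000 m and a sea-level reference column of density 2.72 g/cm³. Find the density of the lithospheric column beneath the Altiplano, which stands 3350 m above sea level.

Pratt balance: ρ_ref D = ρ (D + h).
ρ = ρ_ref D/(D + h) = 2.72 × 109000 m/(109000 m + 3350 m) = 2.64 g/cm³.

2.64 g/cm³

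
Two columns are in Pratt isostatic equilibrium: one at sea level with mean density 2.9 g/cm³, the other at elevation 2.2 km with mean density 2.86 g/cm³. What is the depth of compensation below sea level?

157 km

ρ_ref D = ρ (D + h) → D (ρ_ref − ρ) = ρ h.
D = ρ h/(ρ_ref − ρ) = 2.86 × 2.2 km/(2.9 − 2.86) = 157 km.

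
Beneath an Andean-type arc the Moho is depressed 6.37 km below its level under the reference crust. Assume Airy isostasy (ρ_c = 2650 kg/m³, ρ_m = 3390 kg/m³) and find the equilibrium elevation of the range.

1.78 km

Isostatic balance requires: ρ_c h = (ρ_m − ρ_c) r.
h = r (ρ_m − ρ_c) / ρ_c = 6.37 km × (3390 − 2650) / 2650 = 1.78 km.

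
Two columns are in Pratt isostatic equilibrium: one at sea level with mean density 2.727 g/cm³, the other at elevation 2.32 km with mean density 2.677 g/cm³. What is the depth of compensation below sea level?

ρ_ref D = ρ (D + h) → D (ρ_ref − ρ) = ρ h.
D = ρ h/(ρ_ref − ρ) = 2.677 × 2.32 km/(2.727 − 2.677) = 124 km.

124 km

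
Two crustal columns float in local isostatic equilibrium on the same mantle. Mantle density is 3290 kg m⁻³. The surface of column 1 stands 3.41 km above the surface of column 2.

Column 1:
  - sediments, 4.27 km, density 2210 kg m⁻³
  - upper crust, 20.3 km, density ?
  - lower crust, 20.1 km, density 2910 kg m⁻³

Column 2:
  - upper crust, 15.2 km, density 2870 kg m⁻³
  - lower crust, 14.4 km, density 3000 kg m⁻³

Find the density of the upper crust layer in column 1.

2820 kg m⁻³

Take the compensation level at the base of the deeper column (depth z_c below the surface of column 1) and equate Σ ρ_i t_i down to z_c; mantle fills any gap and the z_c terms cancel.
Column 1: 4.27×2210 + 20.3×ρ + 20.1×2910 + (z_c − 44.67)×3290
Column 2: 3.41×0 + 15.2×2870 + 14.4×3000 + (z_c − 3.41 − 29.6)×3290
The z_c×3290 term appears on both sides and cancels. Collect the known terms of each column as K = Σ(ρt)_known − 3290 × (depth of known layers): K_1 = 67927.7 − 3290×44.67 = −79036.6; K_2 = 86824 − 3290×(3.41 + 29.6) = −21778.9.
Balance: K_1 + 20.3×ρ = K_2, so ρ = (K_2 − K_1)/20.3 = 57257.7/20.3 = 2820 kg m⁻³.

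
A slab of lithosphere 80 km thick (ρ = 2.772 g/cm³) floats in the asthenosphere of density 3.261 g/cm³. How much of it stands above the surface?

Floating equilibrium: submerged depth d = t ρ_obj/ρ_fluid = 80 km × 2.772/3.261 = 68 km.
Freeboard = t − d = 80 km − 68 km = 12 km.

12 km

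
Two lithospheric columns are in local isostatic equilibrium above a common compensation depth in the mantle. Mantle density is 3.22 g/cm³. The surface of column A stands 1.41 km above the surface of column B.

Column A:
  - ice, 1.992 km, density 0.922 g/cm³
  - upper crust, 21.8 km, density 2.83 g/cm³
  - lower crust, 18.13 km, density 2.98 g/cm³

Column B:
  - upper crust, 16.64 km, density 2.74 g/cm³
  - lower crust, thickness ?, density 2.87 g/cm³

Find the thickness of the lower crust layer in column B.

Take the compensation level at the base of the deeper column (depth z_c below the surface of column A) and equate Σ ρ_i t_i down to z_c; mantle fills any gap and the z_c terms cancel.
Column A: 1.992×0.922 + 21.8×2.83 + 18.13×2.98 + (z_c − 41.922)×3.22
Column B: 1.41×0 + 16.64×2.74 + x×2.87 + (z_c − 1.41 − 16.64 − x)×3.22
The z_c×3.22 term appears on both sides and cancels. Collect the known terms of each column as K = Σ(ρt)_known − 3.22 × (depth of known layers): K_A = 117.558024 − 3.22×41.922 = −17.430816; K_B = 45.5936 − 3.22×(1.41 + 16.64) = −12.5274.
Balance: K_A = K_B − x×(3.22 − 2.87), so x = (K_B − K_A)/(3.22 − 2.87) = 4.90342/0.35 = 14 km.

14 km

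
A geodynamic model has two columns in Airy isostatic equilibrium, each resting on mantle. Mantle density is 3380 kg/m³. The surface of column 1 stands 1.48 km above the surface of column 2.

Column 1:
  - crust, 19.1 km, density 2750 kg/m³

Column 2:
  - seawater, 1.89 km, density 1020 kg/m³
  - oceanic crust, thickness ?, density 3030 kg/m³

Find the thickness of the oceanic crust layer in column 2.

7.34 km

Take the compensation level at the base of the deeper column (depth z_c below the surface of column 1) and equate Σ ρ_i t_i down to z_c; mantle fills any gap and the z_c terms cancel.
Column 1: 19.1×2750 + (z_c − 19.1)×3380
Column 2: 1.48×0 + 1.89×1020 + x×3030 + (z_c − 1.48 − 1.89 − x)×3380
The z_c×3380 term appears on both sides and cancels. Collect the known terms of each column as K = Σ(ρt)_known − 3380 × (depth of known layers): K_1 = 52525 − 3380×19.1 = −12033; K_2 = 1927.8 − 3380×(1.48 + 1.89) = −9462.8.
Balance: K_1 = K_2 − x×(3380 − 3030), so x = (K_2 − K_1)/(3380 − 3030) = 2570.2/350 = 7.34 km.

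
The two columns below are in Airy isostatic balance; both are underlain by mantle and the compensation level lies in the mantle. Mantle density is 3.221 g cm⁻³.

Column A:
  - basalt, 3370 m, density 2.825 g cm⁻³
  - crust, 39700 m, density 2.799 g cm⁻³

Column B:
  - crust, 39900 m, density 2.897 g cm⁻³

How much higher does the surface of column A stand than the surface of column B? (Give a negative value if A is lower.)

1600 m

For any compensation level in the mantle, the mantle terms cancel and isostasy reduces to e = (Σt_A − Σt_B) − (Σ(ρt)_A − Σ(ρt)_B) / ρ_m.
Σt_A = 43070 m; Σt_B = 39900 m; Σ(ρt)_A = 120640.55; Σ(ρt)_B = 115590.3 (in m·g cm⁻³).
e = (43070 − 39900) − (120640.55 − 115590.3) / 3.221 = 1600 m.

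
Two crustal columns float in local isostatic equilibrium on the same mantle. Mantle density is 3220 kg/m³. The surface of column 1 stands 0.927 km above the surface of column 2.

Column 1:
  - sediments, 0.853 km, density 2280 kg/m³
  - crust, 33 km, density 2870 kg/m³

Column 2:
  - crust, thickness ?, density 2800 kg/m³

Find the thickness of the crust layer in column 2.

Take the compensation level at the base of the deeper column (depth z_c below the surface of column 1) and equate Σ ρ_i t_i down to z_c; mantle fills any gap and the z_c terms cancel.
Column 1: 0.853×2280 + 33×2870 + (z_c − 33.853)×3220
Column 2: 0.927×0 + x×2800 + (z_c − 0.927 − 0 − x)×3220
The z_c×3220 term appears on both sides and cancels. Collect the known terms of each column as K = Σ(ρt)_known − 3220 × (depth of known layers): K_1 = 96654.84 − 3220×33.853 = −12351.82; K_2 = 0 − 3220×(0.927 + 0) = −2984.94.
Balance: K_1 = K_2 − x×(3220 − 2800), so x = (K_2 − K_1)/(3220 − 2800) = 9366.88/420 = 22.3 km.

22.3 km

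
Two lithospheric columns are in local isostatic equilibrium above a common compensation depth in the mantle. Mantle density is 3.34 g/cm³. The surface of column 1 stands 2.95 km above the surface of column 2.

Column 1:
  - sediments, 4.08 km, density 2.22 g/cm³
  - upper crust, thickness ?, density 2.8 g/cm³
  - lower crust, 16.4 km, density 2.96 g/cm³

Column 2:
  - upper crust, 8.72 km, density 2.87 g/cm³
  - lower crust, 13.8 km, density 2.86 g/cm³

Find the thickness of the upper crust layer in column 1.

18.1 km

Take the compensation level at the base of the deeper column (depth z_c below the surface of column 1) and equate Σ ρ_i t_i down to z_c; mantle fills any gap and the z_c terms cancel.
Column 1: 4.08×2.22 + x×2.8 + 16.4×2.96 + (z_c − 20.48 − x)×3.34
Column 2: 2.95×0 + 8.72×2.87 + 13.8×2.86 + (z_c − 2.95 − 22.52)×3.34
The z_c×3.34 term appears on both sides and cancels. Collect the known terms of each column as K = Σ(ρt)_known − 3.34 × (depth of known layers): K_1 = 57.6016 − 3.34×20.48 = −10.8016; K_2 = 64.4944 − 3.34×(2.95 + 22.52) = −20.5754.
Balance: K_1 − x×(3.34 − 2.8) = K_2, so x = (K_1 − K_2)/(3.34 − 2.8) = 9.7738/0.54 = 18.1 km.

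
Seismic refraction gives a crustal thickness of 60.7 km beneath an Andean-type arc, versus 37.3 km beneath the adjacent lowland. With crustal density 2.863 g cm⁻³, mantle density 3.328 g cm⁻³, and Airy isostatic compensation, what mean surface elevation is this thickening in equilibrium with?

3.27 km

Excess crust Δ = 60.7 km − 37.3 km = 23.4 km, split between elevation h and root r with h + r = Δ.
Airy balance ρ_c h = (ρ_m − ρ_c) r gives r = h ρ_c/(ρ_m − ρ_c), so h (1 + ρ_c/(ρ_m − ρ_c)) = Δ, i.e. h = Δ (ρ_m − ρ_c)/ρ_m.
h = 23.4 km × 0.465/3.328 = 3.27 km.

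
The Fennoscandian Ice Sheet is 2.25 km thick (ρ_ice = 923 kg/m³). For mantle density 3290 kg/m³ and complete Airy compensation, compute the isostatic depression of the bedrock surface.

0.631 km

Equating mass per unit area of the two columns: the ice load ρ_ice t is balanced by mantle displaced below, ρ_m s.
s = t ρ_ice / ρ_m = 2.25 km × 923/3290 = 0.631 km.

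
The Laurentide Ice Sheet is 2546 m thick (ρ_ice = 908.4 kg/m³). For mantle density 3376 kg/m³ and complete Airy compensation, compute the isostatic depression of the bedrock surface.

By Archimedes' principle applied to the lithosphere: the ice load ρ_ice t is balanced by mantle displaced below, ρ_m s.
s = t ρ_ice / ρ_m = 2546 m × 908.4/3376 = 685 m.

685 m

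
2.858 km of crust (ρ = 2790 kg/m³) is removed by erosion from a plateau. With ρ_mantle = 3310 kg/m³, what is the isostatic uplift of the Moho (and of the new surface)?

Unloading: uplift u = e ρ_c/ρ_m = 2.858 km × 2790/3310 = 2.41 km.

2.41 km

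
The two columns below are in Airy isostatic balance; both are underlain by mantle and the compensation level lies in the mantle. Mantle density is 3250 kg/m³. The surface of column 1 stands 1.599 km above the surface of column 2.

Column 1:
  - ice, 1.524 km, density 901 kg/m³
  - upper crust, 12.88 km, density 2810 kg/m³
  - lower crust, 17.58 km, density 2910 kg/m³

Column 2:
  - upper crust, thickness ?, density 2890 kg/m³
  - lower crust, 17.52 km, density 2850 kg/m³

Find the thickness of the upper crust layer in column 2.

Take the compensation level at the base of the deeper column (depth z_c below the surface of column 1) and equate Σ ρ_i t_i down to z_c; mantle fills any gap and the z_c terms cancel.
Column 1: 1.524×901 + 12.88×2810 + 17.58×2910 + (z_c − 31.984)×3250
Column 2: 1.599×0 + x×2890 + 17.52×2850 + (z_c − 1.599 − 17.52 − x)×3250
The z_c×3250 term appears on both sides and cancels. Collect the known terms of each column as K = Σ(ρt)_known − 3250 × (depth of known layers): K_1 = 88723.724 − 3250×31.984 = −15224.276; K_2 = 49932 − 3250×(1.599 + 17.52) = −12204.75.
Balance: K_1 = K_2 − x×(3250 − 2890), so x = (K_2 − K_1)/(3250 − 2890) = 3019.53/360 = 8.39 km.

8.39 km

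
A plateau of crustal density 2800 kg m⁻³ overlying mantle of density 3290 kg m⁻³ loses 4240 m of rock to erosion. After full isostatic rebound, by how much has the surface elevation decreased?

631 m

Rebound u = e ρ_c/ρ_m = 4240 m × 2800/3290 = 3609 m.
Net surface drop = e − u = 4240 m − 3609 m = e (ρ_m − ρ_c)/ρ_m = 631 m.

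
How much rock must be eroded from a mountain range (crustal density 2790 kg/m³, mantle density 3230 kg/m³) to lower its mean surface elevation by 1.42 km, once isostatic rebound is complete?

10.4 km

Net drop Δ = e − u = e − e ρ_c/ρ_m = e (ρ_m − ρ_c)/ρ_m.
e = Δ ρ_m/(ρ_m − ρ_c) = 1.42 km × 3230/440 = 10.4 km.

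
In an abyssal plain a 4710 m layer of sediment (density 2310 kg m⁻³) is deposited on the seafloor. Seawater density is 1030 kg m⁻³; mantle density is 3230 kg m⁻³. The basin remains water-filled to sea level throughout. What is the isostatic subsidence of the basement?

2740 m

Submarine loading: the sediment displaces seawater, and the subsidence is in turn flooded, so s (ρ_m − ρ_w) = t (ρ_sed − ρ_w).
s = 4710 m × (2310 − 1030) / (3230 − 1030) = 2740 m.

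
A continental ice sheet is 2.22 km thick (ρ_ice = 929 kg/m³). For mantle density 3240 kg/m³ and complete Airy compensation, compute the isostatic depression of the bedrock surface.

0.637 km

Equating mass per unit area of the two columns: the ice load ρ_ice t is balanced by mantle displaced below, ρ_m s.
s = t ρ_ice / ρ_m = 2.22 km × 929/3240 = 0.637 km.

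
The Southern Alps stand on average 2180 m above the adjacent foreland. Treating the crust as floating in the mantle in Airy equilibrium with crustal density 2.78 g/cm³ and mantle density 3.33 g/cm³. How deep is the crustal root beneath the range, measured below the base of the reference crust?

11000 m

Balancing pressure at the compensation depth: the weight of the topography is balanced by the buoyancy of the root, ρ_c h = (ρ_m − ρ_c) r.
r = h · ρ_c / (ρ_m − ρ_c) = 2180 m × 2.78 / (3.33 − 2.78) = 11000 m.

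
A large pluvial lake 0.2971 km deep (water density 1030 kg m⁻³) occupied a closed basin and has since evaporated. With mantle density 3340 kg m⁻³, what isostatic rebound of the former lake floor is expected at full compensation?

u = d ρ_w/ρ_m = 0.2971 km × 1030/3340 = 0.0916 km.

0.0916 km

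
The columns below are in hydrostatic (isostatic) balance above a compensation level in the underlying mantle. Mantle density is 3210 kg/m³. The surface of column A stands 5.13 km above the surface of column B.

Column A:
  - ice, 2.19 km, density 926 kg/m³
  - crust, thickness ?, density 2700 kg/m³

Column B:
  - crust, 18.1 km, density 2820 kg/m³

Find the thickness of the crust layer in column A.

Take the compensation level at the base of the deeper column (depth z_c below the surface of column A) and equate Σ ρ_i t_i down to z_c; mantle fills any gap and the z_c terms cancel.
Column A: 2.19×926 + x×2700 + (z_c − 2.19 − x)×3210
Column B: 5.13×0 + 18.1×2820 + (z_c − 5.13 − 18.1)×3210
The z_c×3210 term appears on both sides and cancels. Collect the known terms of each column as K = Σ(ρt)_known − 3210 × (depth of known layers): K_A = 2027.94 − 3210×2.19 = −5001.96; K_B = 51042 − 3210×(5.13 + 18.1) = −23526.3.
Balance: K_A − x×(3210 − 2700) = K_B, so x = (K_A − K_B)/(3210 − 2700) = 18524.3/510 = 36.3 km.

36.3 km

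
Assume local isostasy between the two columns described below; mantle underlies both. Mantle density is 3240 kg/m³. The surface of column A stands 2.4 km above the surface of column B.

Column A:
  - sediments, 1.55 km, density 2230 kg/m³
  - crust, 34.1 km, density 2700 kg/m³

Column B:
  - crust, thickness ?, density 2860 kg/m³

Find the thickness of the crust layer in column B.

32.1 km

Take the compensation level at the base of the deeper column (depth z_c below the surface of column A) and equate Σ ρ_i t_i down to z_c; mantle fills any gap and the z_c terms cancel.
Column A: 1.55×2230 + 34.1×2700 + (z_c − 35.65)×3240
Column B: 2.4×0 + x×2860 + (z_c − 2.4 − 0 − x)×3240
The z_c×3240 term appears on both sides and cancels. Collect the known terms of each column as K = Σ(ρt)_known − 3240 × (depth of known layers): K_A = 95526.5 − 3240×35.65 = −19979.5; K_B = 0 − 3240×(2.4 + 0) = −7776.
Balance: K_A = K_B − x×(3240 − 2860), so x = (K_B − K_A)/(3240 − 2860) = 12203.5/380 = 32.1 km.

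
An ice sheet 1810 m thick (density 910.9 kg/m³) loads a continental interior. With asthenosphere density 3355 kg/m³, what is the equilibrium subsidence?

491 m

By Archimedes' principle applied to the lithosphere: the ice load ρ_ice t is balanced by mantle displaced below, ρ_m s.
s = t ρ_ice / ρ_m = 1810 m × 910.9/3355 = 491 m.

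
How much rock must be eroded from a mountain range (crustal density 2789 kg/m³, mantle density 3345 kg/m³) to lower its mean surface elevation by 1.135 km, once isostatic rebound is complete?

6.83 km

Net drop Δ = e − u = e − e ρ_c/ρ_m = e (ρ_m − ρ_c)/ρ_m.
e = Δ ρ_m/(ρ_m − ρ_c) = 1.135 km × 3345/556 = 6.83 km.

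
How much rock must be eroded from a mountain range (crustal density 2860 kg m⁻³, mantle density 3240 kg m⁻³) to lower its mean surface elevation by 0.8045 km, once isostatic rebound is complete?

Net drop Δ = e − u = e − e ρ_c/ρ_m = e (ρ_m − ρ_c)/ρ_m.
e = Δ ρ_m/(ρ_m − ρ_c) = 0.8045 km × 3240/380 = 6.86 km.

6.86 km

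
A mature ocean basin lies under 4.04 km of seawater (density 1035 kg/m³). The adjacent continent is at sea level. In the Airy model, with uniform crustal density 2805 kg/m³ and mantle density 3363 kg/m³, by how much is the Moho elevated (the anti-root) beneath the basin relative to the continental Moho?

12.8 km

Balancing pressure at the compensation depth: replacing crust with seawater at the top is compensated by replacing crust with mantle at the base: d (ρ_c − ρ_w) = a (ρ_m − ρ_c).
a = d (ρ_c − ρ_w)/(ρ_m − ρ_c) = 4.04 km × 1770/558 = 12.8 km.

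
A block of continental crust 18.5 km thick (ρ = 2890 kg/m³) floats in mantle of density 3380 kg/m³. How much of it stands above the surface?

2.68 km

Floating equilibrium: submerged depth d = t ρ_obj/ρ_fluid = 18.5 km × 2890/3380 = 15.82 km.
Freeboard = t − d = 18.5 km − 15.82 km = 2.68 km.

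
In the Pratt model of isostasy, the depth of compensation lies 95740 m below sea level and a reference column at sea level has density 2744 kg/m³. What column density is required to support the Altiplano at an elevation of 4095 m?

2630 kg/m³

Pratt balance: ρ_ref D = ρ (D + h).
ρ = ρ_ref D/(D + h) = 2744 × 95740 m/(95740 m + 4095 m) = 2630 kg/m³.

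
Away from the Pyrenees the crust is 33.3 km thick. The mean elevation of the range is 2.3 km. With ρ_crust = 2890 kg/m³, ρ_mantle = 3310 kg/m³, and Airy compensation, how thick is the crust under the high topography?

Root depth r = h ρ_c / (ρ_m − ρ_c) = 2.3 km × 2890 / 420 = 15.83 km.
Total thickness = T + h + r = 33.3 km + 2.3 km + 15.83 km = 51.4 km.

51.4 km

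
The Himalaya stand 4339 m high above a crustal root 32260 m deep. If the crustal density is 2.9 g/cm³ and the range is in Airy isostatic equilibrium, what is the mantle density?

Airy balance: ρ_c h = (ρ_m − ρ_c) r → ρ_m = ρ_c (1 + h/r).
ρ_m = 2.9 × (1 + 4339 m/32260 m) = 3.29 g/cm³.

3.29 g/cm³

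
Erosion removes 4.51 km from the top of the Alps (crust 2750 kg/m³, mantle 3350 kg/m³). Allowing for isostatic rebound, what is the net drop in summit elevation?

Rebound u = e ρ_c/ρ_m = 4.51 km × 2750/3350 = 3.702 km.
Net surface drop = e − u = 4.51 km − 3.702 km = e (ρ_m − ρ_c)/ρ_m = 0.808 km.

0.808 km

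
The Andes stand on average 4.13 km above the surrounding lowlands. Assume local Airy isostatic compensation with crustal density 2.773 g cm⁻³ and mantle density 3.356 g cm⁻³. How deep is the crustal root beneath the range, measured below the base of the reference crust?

In Airy isostatic equilibrium: the weight of the topography is balanced by the buoyancy of the root, ρ_c h = (ρ_m − ρ_c) r.
r = h · ρ_c / (ρ_m − ρ_c) = 4.13 km × 2.773 / (3.356 − 2.773) = 19.6 km.

19.6 km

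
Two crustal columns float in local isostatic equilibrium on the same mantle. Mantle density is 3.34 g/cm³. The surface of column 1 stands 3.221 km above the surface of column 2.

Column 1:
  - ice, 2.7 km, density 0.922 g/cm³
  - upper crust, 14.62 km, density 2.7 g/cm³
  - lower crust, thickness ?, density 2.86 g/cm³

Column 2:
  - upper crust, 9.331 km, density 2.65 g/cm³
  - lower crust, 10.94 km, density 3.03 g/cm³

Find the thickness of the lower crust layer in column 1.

9.8 km

Take the compensation level at the base of the deeper column (depth z_c below the surface of column 1) and equate Σ ρ_i t_i down to z_c; mantle fills any gap and the z_c terms cancel.
Column 1: 2.7×0.922 + 14.62×2.7 + x×2.86 + (z_c − 17.32 − x)×3.34
Column 2: 3.221×0 + 9.331×2.65 + 10.94×3.03 + (z_c − 3.221 − 20.271)×3.34
The z_c×3.34 term appears on both sides and cancels. Collect the known terms of each column as K = Σ(ρt)_known − 3.34 × (depth of known layers): K_1 = 41.9634 − 3.34×17.32 = −15.8854; K_2 = 57.87535 − 3.34×(3.221 + 20.271) = −20.58793.
Balance: K_1 − x×(3.34 − 2.86) = K_2, so x = (K_1 − K_2)/(3.34 − 2.86) = 4.70253/0.48 = 9.8 km.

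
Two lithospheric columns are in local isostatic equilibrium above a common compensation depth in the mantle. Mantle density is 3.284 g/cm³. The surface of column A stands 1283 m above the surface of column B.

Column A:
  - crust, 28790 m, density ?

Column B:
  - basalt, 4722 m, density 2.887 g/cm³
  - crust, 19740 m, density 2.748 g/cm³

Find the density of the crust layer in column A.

2.71 g/cm³

Take the compensation level at the base of the deeper column (depth z_c below the surface of column A) and equate Σ ρ_i t_i down to z_c; mantle fills any gap and the z_c terms cancel.
Column A: 28790×ρ + (z_c − 28790)×3.284
Column B: 1283×0 + 4722×2.887 + 19740×2.748 + (z_c − 1283 − 24462)×3.284
The z_c×3.284 term appears on both sides and cancels. Collect the known terms of each column as K = Σ(ρt)_known − 3.284 × (depth of known layers): K_A = 0 − 3.284×28790 = −94546.36; K_B = 67877.934 − 3.284×(1283 + 24462) = −16668.646.
Balance: K_A + 28790×ρ = K_B, so ρ = (K_B − K_A)/28790 = 77877.7/28790 = 2.71 g/cm³.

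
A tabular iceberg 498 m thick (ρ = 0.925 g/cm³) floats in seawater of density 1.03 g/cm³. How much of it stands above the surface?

50.8 m

Floating equilibrium: submerged depth d = t ρ_obj/ρ_fluid = 498 m × 0.925/1.03 = 447.2 m.
Freeboard = t − d = 498 m − 447.2 m = 50.8 m.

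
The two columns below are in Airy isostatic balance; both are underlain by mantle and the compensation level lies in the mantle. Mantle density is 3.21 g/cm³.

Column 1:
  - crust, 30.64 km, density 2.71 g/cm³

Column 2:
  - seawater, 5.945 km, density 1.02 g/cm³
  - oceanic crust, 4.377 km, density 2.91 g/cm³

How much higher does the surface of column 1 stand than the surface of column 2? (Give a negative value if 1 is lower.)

For any compensation level in the mantle, the mantle terms cancel and isostasy reduces to e = (Σt_1 − Σt_2) − (Σ(ρt)_1 − Σ(ρt)_2) / ρ_m.
Σt_1 = 30.64 km; Σt_2 = 10.322 km; Σ(ρt)_1 = 83.0344; Σ(ρt)_2 = 18.80097 (in km·g/cm³).
e = (30.64 − 10.322) − (83.0344 − 18.80097) / 3.21 = 0.308 km.

0.308 km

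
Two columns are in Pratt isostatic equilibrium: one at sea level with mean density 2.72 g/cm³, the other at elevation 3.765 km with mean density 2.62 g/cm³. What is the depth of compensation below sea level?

ρ_ref D = ρ (D + h) → D (ρ_ref − ρ) = ρ h.
D = ρ h/(ρ_ref − ρ) = 2.62 × 3.765 km/(2.72 − 2.62) = 98.6 km.

98.6 km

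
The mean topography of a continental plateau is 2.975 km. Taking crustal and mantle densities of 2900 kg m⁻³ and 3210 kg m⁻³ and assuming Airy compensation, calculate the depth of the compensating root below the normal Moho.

27.8 km

In Airy isostatic equilibrium: the weight of the topography is balanced by the buoyancy of the root, ρ_c h = (ρ_m − ρ_c) r.
r = h · ρ_c / (ρ_m − ρ_c) = 2.975 km × 2900 / (3210 − 2900) = 27.8 km.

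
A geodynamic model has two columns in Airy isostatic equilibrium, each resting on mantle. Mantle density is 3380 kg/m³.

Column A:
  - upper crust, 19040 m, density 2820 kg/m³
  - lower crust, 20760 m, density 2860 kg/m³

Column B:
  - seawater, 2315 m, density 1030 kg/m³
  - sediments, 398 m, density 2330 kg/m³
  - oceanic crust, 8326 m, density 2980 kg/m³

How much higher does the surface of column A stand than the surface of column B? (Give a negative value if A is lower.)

3630 m

For any compensation level in the mantle, the mantle terms cancel and isostasy reduces to e = (Σt_A − Σt_B) − (Σ(ρt)_A − Σ(ρt)_B) / ρ_m.
Σt_A = 39800 m; Σt_B = 11039 m; Σ(ρt)_A = 113066400; Σ(ρt)_B = 28123270 (in m·kg/m³).
e = (39800 − 11039) − (113066400 − 28123270) / 3380 = 3630 m.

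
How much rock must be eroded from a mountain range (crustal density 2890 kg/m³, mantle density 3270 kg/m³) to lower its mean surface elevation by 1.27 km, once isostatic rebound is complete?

10.9 km

Net drop Δ = e − u = e − e ρ_c/ρ_m = e (ρ_m − ρ_c)/ρ_m.
e = Δ ρ_m/(ρ_m − ρ_c) = 1.27 km × 3270/380 = 10.9 km.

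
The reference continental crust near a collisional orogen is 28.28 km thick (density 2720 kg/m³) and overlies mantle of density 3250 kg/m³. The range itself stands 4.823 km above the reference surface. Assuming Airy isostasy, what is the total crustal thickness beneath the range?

Root depth r = h ρ_c / (ρ_m − ρ_c) = 4.823 km × 2720 / 530 = 24.75 km.
Total thickness = T + h + r = 28.28 km + 4.823 km + 24.75 km = 57.9 km.

57.9 km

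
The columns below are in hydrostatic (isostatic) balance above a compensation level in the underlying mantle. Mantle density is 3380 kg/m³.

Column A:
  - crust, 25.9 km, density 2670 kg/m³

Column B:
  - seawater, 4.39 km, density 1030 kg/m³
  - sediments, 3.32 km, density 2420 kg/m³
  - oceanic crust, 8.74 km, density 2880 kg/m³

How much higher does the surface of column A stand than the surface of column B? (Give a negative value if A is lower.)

For any compensation level in the mantle, the mantle terms cancel and isostasy reduces to e = (Σt_A − Σt_B) − (Σ(ρt)_A − Σ(ρt)_B) / ρ_m.
Σt_A = 25.9 km; Σt_B = 16.45 km; Σ(ρt)_A = 69153; Σ(ρt)_B = 37727.3 (in km·kg/m³).
e = (25.9 − 16.45) − (69153 − 37727.3) / 3380 = 0.152 km.

0.152 km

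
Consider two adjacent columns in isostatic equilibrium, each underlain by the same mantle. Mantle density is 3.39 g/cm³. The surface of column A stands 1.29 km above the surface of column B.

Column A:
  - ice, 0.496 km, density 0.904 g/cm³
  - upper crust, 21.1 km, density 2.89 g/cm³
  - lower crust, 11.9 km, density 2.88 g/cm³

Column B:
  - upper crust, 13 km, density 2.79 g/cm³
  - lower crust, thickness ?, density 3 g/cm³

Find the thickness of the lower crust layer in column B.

Take the compensation level at the base of the deeper column (depth z_c below the surface of column A) and equate Σ ρ_i t_i down to z_c; mantle fills any gap and the z_c terms cancel.
Column A: 0.496×0.904 + 21.1×2.89 + 11.9×2.88 + (z_c − 33.496)×3.39
Column B: 1.29×0 + 13×2.79 + x×3 + (z_c − 1.29 − 13 − x)×3.39
The z_c×3.39 term appears on both sides and cancels. Collect the known terms of each column as K = Σ(ρt)_known − 3.39 × (depth of known layers): K_A = 95.699384 − 3.39×33.496 = −17.852056; K_B = 36.27 − 3.39×(1.29 + 13) = −12.1731.
Balance: K_A = K_B − x×(3.39 − 3), so x = (K_B − K_A)/(3.39 − 3) = 5.67896/0.39 = 14.6 km.

14.6 km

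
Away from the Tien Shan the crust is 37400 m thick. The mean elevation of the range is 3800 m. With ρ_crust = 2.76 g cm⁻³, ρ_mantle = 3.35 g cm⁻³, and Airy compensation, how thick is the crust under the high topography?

59000 m

Root depth r = h ρ_c / (ρ_m − ρ_c) = 3800 m × 2.76 / 0.59 = 17780 m.
Total thickness = T + h + r = 37400 m + 3800 m + 17780 m = 59000 m.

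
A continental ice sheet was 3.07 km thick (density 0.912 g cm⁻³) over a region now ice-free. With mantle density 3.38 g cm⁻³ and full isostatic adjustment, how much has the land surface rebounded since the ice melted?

Removing the load lets mantle flow back in; uplift u satisfies ρ_ice t = ρ_m u.
u = t ρ_ice/ρ_m = 3.07 km × 0.912/3.38 = 0.828 km.

0.828 km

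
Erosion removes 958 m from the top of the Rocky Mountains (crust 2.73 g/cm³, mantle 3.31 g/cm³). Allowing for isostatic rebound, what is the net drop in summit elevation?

Rebound u = e ρ_c/ρ_m = 958 m × 2.73/3.31 = 790.1 m.
Net surface drop = e − u = 958 m − 790.1 m = e (ρ_m − ρ_c)/ρ_m = 168 m.

168 m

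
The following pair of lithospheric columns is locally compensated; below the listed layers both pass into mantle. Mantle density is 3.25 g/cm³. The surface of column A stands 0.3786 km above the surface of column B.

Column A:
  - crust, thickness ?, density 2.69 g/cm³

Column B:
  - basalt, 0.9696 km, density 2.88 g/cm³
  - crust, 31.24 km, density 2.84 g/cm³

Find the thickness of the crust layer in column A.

25.7 km

Take the compensation level at the base of the deeper column (depth z_c below the surface of column A) and equate Σ ρ_i t_i down to z_c; mantle fills any gap and the z_c terms cancel.
Column A: x×2.69 + (z_c − 0 − x)×3.25
Column B: 0.3786×0 + 0.9696×2.88 + 31.24×2.84 + (z_c − 0.3786 − 32.2096)×3.25
The z_c×3.25 term appears on both sides and cancels. Collect the known terms of each column as K = Σ(ρt)_known − 3.25 × (depth of known layers): K_A = 0 − 3.25×0 = 0; K_B = 91.514048 − 3.25×(0.3786 + 32.2096) = −14.397602.
Balance: K_A − x×(3.25 − 2.69) = K_B, so x = (K_A − K_B)/(3.25 − 2.69) = 14.3976/0.56 = 25.7 km.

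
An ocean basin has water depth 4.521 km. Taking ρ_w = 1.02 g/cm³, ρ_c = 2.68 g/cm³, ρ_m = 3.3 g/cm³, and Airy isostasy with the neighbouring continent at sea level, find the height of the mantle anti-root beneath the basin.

Isostatic balance requires: replacing crust with seawater at the top is compensated by replacing crust with mantle at the base: d (ρ_c − ρ_w) = a (ρ_m − ρ_c).
a = d (ρ_c − ρ_w)/(ρ_m − ρ_c) = 4.521 km × 1.66/0.62 = 12.1 km.

12.1 km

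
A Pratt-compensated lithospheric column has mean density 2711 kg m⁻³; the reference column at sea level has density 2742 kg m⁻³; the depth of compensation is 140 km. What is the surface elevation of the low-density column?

ρ_ref D = ρ (D + h) → h = D (ρ_ref − ρ)/ρ.
h = 140 km × (2742 − 2711)/2711 = 1.6 km.

1.6 km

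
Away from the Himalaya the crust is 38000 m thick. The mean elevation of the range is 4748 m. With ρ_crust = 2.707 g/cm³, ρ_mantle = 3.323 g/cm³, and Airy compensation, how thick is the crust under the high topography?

63600 m

Root depth r = h ρ_c / (ρ_m − ρ_c) = 4748 m × 2.707 / 0.616 = 20860 m.
Total thickness = T + h + r = 38000 m + 4748 m + 20860 m = 63600 m.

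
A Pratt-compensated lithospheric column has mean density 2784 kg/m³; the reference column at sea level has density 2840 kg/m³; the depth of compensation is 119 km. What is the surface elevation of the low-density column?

2.39 km

ρ_ref D = ρ (D + h) → h = D (ρ_ref − ρ)/ρ.
h = 119 km × (2840 − 2784)/2784 = 2.39 km.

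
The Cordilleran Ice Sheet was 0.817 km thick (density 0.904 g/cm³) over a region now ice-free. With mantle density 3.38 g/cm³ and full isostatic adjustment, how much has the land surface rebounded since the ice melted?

0.219 km

Removing the load lets mantle flow back in; uplift u satisfies ρ_ice t = ρ_m u.
u = t ρ_ice/ρ_m = 0.817 km × 0.904/3.38 = 0.219 km.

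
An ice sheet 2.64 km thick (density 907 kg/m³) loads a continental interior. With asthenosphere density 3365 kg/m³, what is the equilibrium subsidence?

Balancing pressure at the compensation depth: the ice load ρ_ice t is balanced by mantle displaced below, ρ_m s.
s = t ρ_ice / ρ_m = 2.64 km × 907/3365 = 0.712 km.

0.712 km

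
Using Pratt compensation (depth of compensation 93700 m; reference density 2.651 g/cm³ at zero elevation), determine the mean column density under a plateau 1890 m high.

2.6 g/cm³

Pratt balance: ρ_ref D = ρ (D + h).
ρ = ρ_ref D/(D + h) = 2.651 × 93700 m/(93700 m + 1890 m) = 2.6 g/cm³.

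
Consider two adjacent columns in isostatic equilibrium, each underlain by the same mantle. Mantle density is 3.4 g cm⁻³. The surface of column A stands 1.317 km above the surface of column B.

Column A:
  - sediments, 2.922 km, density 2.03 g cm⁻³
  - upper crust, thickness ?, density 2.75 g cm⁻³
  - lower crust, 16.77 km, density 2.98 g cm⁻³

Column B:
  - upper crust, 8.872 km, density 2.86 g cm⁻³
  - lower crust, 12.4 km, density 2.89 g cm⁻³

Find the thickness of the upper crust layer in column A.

6.99 km

Take the compensation level at the base of the deeper column (depth z_c below the surface of column A) and equate Σ ρ_i t_i down to z_c; mantle fills any gap and the z_c terms cancel.
Column A: 2.922×2.03 + x×2.75 + 16.77×2.98 + (z_c − 19.692 − x)×3.4
Column B: 1.317×0 + 8.872×2.86 + 12.4×2.89 + (z_c − 1.317 − 21.272)×3.4
The z_c×3.4 term appears on both sides and cancels. Collect the known terms of each column as K = Σ(ρt)_known − 3.4 × (depth of known layers): K_A = 55.90626 − 3.4×19.692 = −11.04654; K_B = 61.20992 − 3.4×(1.317 + 21.272) = −15.59268.
Balance: K_A − x×(3.4 − 2.75) = K_B, so x = (K_A − K_B)/(3.4 − 2.75) = 4.54614/0.65 = 6.99 km.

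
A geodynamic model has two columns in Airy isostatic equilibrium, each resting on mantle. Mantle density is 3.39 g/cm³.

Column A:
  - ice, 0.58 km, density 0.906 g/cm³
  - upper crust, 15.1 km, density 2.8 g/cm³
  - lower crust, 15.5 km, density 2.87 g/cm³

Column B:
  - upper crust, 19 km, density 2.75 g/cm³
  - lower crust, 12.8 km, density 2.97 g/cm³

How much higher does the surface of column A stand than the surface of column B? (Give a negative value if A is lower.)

0.258 km

For any compensation level in the mantle, the mantle terms cancel and isostasy reduces to e = (Σt_A − Σt_B) − (Σ(ρt)_A − Σ(ρt)_B) / ρ_m.
Σt_A = 31.18 km; Σt_B = 31.8 km; Σ(ρt)_A = 87.29048; Σ(ρt)_B = 90.266 (in km·g/cm³).
e = (31.18 − 31.8) − (87.29048 − 90.266) / 3.39 = 0.258 km.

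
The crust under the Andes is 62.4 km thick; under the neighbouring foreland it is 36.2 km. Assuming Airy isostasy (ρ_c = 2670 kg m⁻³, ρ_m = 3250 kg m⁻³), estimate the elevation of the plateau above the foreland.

Excess crust Δ = 62.4 km − 36.2 km = 26.2 km, split between elevation h and root r with h + r = Δ.
Airy balance ρ_c h = (ρ_m − ρ_c) r gives r = h ρ_c/(ρ_m − ρ_c), so h (1 + ρ_c/(ρ_m − ρ_c)) = Δ, i.e. h = Δ (ρ_m − ρ_c)/ρ_m.
h = 26.2 km × 580/3250 = 4.68 km.

4.68 km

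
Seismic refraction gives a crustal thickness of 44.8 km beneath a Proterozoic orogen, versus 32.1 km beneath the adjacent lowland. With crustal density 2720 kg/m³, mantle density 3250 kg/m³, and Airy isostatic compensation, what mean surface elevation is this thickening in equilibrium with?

2.07 km

Excess crust Δ = 44.8 km − 32.1 km = 12.7 km, split between elevation h and root r with h + r = Δ.
Airy balance ρ_c h = (ρ_m − ρ_c) r gives r = h ρ_c/(ρ_m − ρ_c), so h (1 + ρ_c/(ρ_m − ρ_c)) = Δ, i.e. h = Δ (ρ_m − ρ_c)/ρ_m.
h = 12.7 km × 530/3250 = 2.07 km.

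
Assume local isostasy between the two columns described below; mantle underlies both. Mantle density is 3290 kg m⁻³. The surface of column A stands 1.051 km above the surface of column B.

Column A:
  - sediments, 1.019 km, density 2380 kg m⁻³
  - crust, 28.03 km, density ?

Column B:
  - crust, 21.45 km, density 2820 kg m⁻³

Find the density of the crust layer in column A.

Take the compensation level at the base of the deeper column (depth z_c below the surface of column A) and equate Σ ρ_i t_i down to z_c; mantle fills any gap and the z_c terms cancel.
Column A: 1.019×2380 + 28.03×ρ + (z_c − 29.049)×3290
Column B: 1.051×0 + 21.45×2820 + (z_c − 1.051 − 21.45)×3290
The z_c×3290 term appears on both sides and cancels. Collect the known terms of each column as K = Σ(ρt)_known − 3290 × (depth of known layers): K_A = 2425.22 − 3290×29.049 = −93145.99; K_B = 60489 − 3290×(1.051 + 21.45) = −13539.29.
Balance: K_A + 28.03×ρ = K_B, so ρ = (K_B − K_A)/28.03 = 79606.7/28.03 = 2840 kg m⁻³.

2840 kg m⁻³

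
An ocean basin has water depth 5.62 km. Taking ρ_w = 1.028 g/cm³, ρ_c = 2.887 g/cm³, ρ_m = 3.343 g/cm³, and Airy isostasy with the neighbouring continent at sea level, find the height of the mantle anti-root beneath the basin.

Isostatic balance requires: replacing crust with seawater at the top is compensated by replacing crust with mantle at the base: d (ρ_c − ρ_w) = a (ρ_m − ρ_c).
a = d (ρ_c − ρ_w)/(ρ_m − ρ_c) = 5.62 km × 1.859/0.456 = 22.9 km.

22.9 km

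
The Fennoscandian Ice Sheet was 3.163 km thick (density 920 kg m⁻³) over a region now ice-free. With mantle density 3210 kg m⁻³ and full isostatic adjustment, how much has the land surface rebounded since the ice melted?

0.907 km

Removing the load lets mantle flow back in; uplift u satisfies ρ_ice t = ρ_m u.
u = t ρ_ice/ρ_m = 3.163 km × 920/3210 = 0.907 km.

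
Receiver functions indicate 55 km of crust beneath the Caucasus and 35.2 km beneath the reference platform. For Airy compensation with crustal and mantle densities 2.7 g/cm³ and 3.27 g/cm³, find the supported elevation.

Excess crust Δ = 55 km − 35.2 km = 19.8 km, split between elevation h and root r with h + r = Δ.
Airy balance ρ_c h = (ρ_m − ρ_c) r gives r = h ρ_c/(ρ_m − ρ_c), so h (1 + ρ_c/(ρ_m − ρ_c)) = Δ, i.e. h = Δ (ρ_m − ρ_c)/ρ_m.
h = 19.8 km × 0.57/3.27 = 3.45 km.

3.45 km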